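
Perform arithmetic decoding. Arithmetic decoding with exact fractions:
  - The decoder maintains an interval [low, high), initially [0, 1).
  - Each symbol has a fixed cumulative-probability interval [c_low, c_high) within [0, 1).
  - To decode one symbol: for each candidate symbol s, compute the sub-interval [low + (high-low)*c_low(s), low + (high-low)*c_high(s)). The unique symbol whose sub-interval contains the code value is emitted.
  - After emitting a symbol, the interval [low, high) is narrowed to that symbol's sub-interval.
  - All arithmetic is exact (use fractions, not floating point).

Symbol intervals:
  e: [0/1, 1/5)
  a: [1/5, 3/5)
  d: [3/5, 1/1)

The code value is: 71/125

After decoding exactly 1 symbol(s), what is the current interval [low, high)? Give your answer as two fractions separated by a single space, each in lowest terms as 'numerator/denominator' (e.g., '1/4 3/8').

Answer: 1/5 3/5

Derivation:
Step 1: interval [0/1, 1/1), width = 1/1 - 0/1 = 1/1
  'e': [0/1 + 1/1*0/1, 0/1 + 1/1*1/5) = [0/1, 1/5)
  'a': [0/1 + 1/1*1/5, 0/1 + 1/1*3/5) = [1/5, 3/5) <- contains code 71/125
  'd': [0/1 + 1/1*3/5, 0/1 + 1/1*1/1) = [3/5, 1/1)
  emit 'a', narrow to [1/5, 3/5)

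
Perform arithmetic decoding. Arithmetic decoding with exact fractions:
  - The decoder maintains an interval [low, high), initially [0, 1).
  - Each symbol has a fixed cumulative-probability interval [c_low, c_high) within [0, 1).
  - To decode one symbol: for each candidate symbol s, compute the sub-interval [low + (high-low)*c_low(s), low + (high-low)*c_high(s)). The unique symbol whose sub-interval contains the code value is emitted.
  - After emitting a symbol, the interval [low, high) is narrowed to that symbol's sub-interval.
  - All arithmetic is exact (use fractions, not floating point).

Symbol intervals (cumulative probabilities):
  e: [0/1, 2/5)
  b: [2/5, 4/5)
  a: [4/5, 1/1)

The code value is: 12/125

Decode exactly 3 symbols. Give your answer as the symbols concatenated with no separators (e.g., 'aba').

Answer: eeb

Derivation:
Step 1: interval [0/1, 1/1), width = 1/1 - 0/1 = 1/1
  'e': [0/1 + 1/1*0/1, 0/1 + 1/1*2/5) = [0/1, 2/5) <- contains code 12/125
  'b': [0/1 + 1/1*2/5, 0/1 + 1/1*4/5) = [2/5, 4/5)
  'a': [0/1 + 1/1*4/5, 0/1 + 1/1*1/1) = [4/5, 1/1)
  emit 'e', narrow to [0/1, 2/5)
Step 2: interval [0/1, 2/5), width = 2/5 - 0/1 = 2/5
  'e': [0/1 + 2/5*0/1, 0/1 + 2/5*2/5) = [0/1, 4/25) <- contains code 12/125
  'b': [0/1 + 2/5*2/5, 0/1 + 2/5*4/5) = [4/25, 8/25)
  'a': [0/1 + 2/5*4/5, 0/1 + 2/5*1/1) = [8/25, 2/5)
  emit 'e', narrow to [0/1, 4/25)
Step 3: interval [0/1, 4/25), width = 4/25 - 0/1 = 4/25
  'e': [0/1 + 4/25*0/1, 0/1 + 4/25*2/5) = [0/1, 8/125)
  'b': [0/1 + 4/25*2/5, 0/1 + 4/25*4/5) = [8/125, 16/125) <- contains code 12/125
  'a': [0/1 + 4/25*4/5, 0/1 + 4/25*1/1) = [16/125, 4/25)
  emit 'b', narrow to [8/125, 16/125)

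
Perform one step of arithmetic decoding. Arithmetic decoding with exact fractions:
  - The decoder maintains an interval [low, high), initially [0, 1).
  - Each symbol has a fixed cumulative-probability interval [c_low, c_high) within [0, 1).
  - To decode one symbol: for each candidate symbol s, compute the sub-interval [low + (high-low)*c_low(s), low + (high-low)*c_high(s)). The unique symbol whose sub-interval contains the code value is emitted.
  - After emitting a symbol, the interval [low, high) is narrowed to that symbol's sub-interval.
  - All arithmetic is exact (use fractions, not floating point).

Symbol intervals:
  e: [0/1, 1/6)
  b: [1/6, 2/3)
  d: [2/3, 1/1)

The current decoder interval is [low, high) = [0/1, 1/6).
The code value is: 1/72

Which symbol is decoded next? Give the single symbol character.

Answer: e

Derivation:
Interval width = high − low = 1/6 − 0/1 = 1/6
Scaled code = (code − low) / width = (1/72 − 0/1) / 1/6 = 1/12
  e: [0/1, 1/6) ← scaled code falls here ✓
  b: [1/6, 2/3) 
  d: [2/3, 1/1) 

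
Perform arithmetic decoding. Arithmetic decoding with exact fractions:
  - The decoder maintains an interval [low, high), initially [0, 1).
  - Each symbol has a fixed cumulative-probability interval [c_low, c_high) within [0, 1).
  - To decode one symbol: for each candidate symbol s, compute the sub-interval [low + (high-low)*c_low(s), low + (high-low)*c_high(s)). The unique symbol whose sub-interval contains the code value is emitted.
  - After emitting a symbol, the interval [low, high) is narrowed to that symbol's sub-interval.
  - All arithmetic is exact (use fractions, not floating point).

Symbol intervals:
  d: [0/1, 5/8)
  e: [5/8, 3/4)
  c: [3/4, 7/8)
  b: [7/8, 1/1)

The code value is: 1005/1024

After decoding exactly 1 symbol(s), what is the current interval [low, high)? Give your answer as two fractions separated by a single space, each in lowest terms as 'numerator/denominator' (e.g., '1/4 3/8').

Answer: 7/8 1/1

Derivation:
Step 1: interval [0/1, 1/1), width = 1/1 - 0/1 = 1/1
  'd': [0/1 + 1/1*0/1, 0/1 + 1/1*5/8) = [0/1, 5/8)
  'e': [0/1 + 1/1*5/8, 0/1 + 1/1*3/4) = [5/8, 3/4)
  'c': [0/1 + 1/1*3/4, 0/1 + 1/1*7/8) = [3/4, 7/8)
  'b': [0/1 + 1/1*7/8, 0/1 + 1/1*1/1) = [7/8, 1/1) <- contains code 1005/1024
  emit 'b', narrow to [7/8, 1/1)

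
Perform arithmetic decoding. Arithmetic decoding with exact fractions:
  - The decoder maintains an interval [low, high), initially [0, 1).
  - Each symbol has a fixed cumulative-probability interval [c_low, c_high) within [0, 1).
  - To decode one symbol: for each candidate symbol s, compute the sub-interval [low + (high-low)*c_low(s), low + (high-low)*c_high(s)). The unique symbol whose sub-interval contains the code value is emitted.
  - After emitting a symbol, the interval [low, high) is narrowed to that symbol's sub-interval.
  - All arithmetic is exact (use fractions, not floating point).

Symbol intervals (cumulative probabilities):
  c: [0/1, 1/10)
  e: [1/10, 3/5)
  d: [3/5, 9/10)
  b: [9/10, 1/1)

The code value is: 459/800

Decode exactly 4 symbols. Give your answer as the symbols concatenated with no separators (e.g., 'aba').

Step 1: interval [0/1, 1/1), width = 1/1 - 0/1 = 1/1
  'c': [0/1 + 1/1*0/1, 0/1 + 1/1*1/10) = [0/1, 1/10)
  'e': [0/1 + 1/1*1/10, 0/1 + 1/1*3/5) = [1/10, 3/5) <- contains code 459/800
  'd': [0/1 + 1/1*3/5, 0/1 + 1/1*9/10) = [3/5, 9/10)
  'b': [0/1 + 1/1*9/10, 0/1 + 1/1*1/1) = [9/10, 1/1)
  emit 'e', narrow to [1/10, 3/5)
Step 2: interval [1/10, 3/5), width = 3/5 - 1/10 = 1/2
  'c': [1/10 + 1/2*0/1, 1/10 + 1/2*1/10) = [1/10, 3/20)
  'e': [1/10 + 1/2*1/10, 1/10 + 1/2*3/5) = [3/20, 2/5)
  'd': [1/10 + 1/2*3/5, 1/10 + 1/2*9/10) = [2/5, 11/20)
  'b': [1/10 + 1/2*9/10, 1/10 + 1/2*1/1) = [11/20, 3/5) <- contains code 459/800
  emit 'b', narrow to [11/20, 3/5)
Step 3: interval [11/20, 3/5), width = 3/5 - 11/20 = 1/20
  'c': [11/20 + 1/20*0/1, 11/20 + 1/20*1/10) = [11/20, 111/200)
  'e': [11/20 + 1/20*1/10, 11/20 + 1/20*3/5) = [111/200, 29/50) <- contains code 459/800
  'd': [11/20 + 1/20*3/5, 11/20 + 1/20*9/10) = [29/50, 119/200)
  'b': [11/20 + 1/20*9/10, 11/20 + 1/20*1/1) = [119/200, 3/5)
  emit 'e', narrow to [111/200, 29/50)
Step 4: interval [111/200, 29/50), width = 29/50 - 111/200 = 1/40
  'c': [111/200 + 1/40*0/1, 111/200 + 1/40*1/10) = [111/200, 223/400)
  'e': [111/200 + 1/40*1/10, 111/200 + 1/40*3/5) = [223/400, 57/100)
  'd': [111/200 + 1/40*3/5, 111/200 + 1/40*9/10) = [57/100, 231/400) <- contains code 459/800
  'b': [111/200 + 1/40*9/10, 111/200 + 1/40*1/1) = [231/400, 29/50)
  emit 'd', narrow to [57/100, 231/400)

Answer: ebed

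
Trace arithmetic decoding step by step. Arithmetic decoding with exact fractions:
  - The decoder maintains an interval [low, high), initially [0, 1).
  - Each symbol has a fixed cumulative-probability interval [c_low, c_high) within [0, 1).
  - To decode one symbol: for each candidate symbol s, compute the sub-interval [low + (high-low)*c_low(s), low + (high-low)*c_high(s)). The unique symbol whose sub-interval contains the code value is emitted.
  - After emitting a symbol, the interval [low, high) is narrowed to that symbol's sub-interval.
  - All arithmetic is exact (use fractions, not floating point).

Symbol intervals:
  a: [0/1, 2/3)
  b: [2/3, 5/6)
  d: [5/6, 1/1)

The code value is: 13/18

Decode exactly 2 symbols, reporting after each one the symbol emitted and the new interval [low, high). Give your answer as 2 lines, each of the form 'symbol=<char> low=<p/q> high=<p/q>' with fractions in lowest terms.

Step 1: interval [0/1, 1/1), width = 1/1 - 0/1 = 1/1
  'a': [0/1 + 1/1*0/1, 0/1 + 1/1*2/3) = [0/1, 2/3)
  'b': [0/1 + 1/1*2/3, 0/1 + 1/1*5/6) = [2/3, 5/6) <- contains code 13/18
  'd': [0/1 + 1/1*5/6, 0/1 + 1/1*1/1) = [5/6, 1/1)
  emit 'b', narrow to [2/3, 5/6)
Step 2: interval [2/3, 5/6), width = 5/6 - 2/3 = 1/6
  'a': [2/3 + 1/6*0/1, 2/3 + 1/6*2/3) = [2/3, 7/9) <- contains code 13/18
  'b': [2/3 + 1/6*2/3, 2/3 + 1/6*5/6) = [7/9, 29/36)
  'd': [2/3 + 1/6*5/6, 2/3 + 1/6*1/1) = [29/36, 5/6)
  emit 'a', narrow to [2/3, 7/9)

Answer: symbol=b low=2/3 high=5/6
symbol=a low=2/3 high=7/9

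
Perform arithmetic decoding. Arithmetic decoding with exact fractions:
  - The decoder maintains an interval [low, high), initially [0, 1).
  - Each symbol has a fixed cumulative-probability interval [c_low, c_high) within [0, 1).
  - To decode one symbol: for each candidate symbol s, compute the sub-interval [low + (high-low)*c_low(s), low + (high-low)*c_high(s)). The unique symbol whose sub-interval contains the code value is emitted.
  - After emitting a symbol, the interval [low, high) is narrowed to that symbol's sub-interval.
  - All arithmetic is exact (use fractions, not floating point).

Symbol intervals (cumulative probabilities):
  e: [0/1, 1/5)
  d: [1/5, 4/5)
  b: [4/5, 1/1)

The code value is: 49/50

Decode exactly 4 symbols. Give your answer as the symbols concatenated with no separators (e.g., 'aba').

Answer: bbdd

Derivation:
Step 1: interval [0/1, 1/1), width = 1/1 - 0/1 = 1/1
  'e': [0/1 + 1/1*0/1, 0/1 + 1/1*1/5) = [0/1, 1/5)
  'd': [0/1 + 1/1*1/5, 0/1 + 1/1*4/5) = [1/5, 4/5)
  'b': [0/1 + 1/1*4/5, 0/1 + 1/1*1/1) = [4/5, 1/1) <- contains code 49/50
  emit 'b', narrow to [4/5, 1/1)
Step 2: interval [4/5, 1/1), width = 1/1 - 4/5 = 1/5
  'e': [4/5 + 1/5*0/1, 4/5 + 1/5*1/5) = [4/5, 21/25)
  'd': [4/5 + 1/5*1/5, 4/5 + 1/5*4/5) = [21/25, 24/25)
  'b': [4/5 + 1/5*4/5, 4/5 + 1/5*1/1) = [24/25, 1/1) <- contains code 49/50
  emit 'b', narrow to [24/25, 1/1)
Step 3: interval [24/25, 1/1), width = 1/1 - 24/25 = 1/25
  'e': [24/25 + 1/25*0/1, 24/25 + 1/25*1/5) = [24/25, 121/125)
  'd': [24/25 + 1/25*1/5, 24/25 + 1/25*4/5) = [121/125, 124/125) <- contains code 49/50
  'b': [24/25 + 1/25*4/5, 24/25 + 1/25*1/1) = [124/125, 1/1)
  emit 'd', narrow to [121/125, 124/125)
Step 4: interval [121/125, 124/125), width = 124/125 - 121/125 = 3/125
  'e': [121/125 + 3/125*0/1, 121/125 + 3/125*1/5) = [121/125, 608/625)
  'd': [121/125 + 3/125*1/5, 121/125 + 3/125*4/5) = [608/625, 617/625) <- contains code 49/50
  'b': [121/125 + 3/125*4/5, 121/125 + 3/125*1/1) = [617/625, 124/125)
  emit 'd', narrow to [608/625, 617/625)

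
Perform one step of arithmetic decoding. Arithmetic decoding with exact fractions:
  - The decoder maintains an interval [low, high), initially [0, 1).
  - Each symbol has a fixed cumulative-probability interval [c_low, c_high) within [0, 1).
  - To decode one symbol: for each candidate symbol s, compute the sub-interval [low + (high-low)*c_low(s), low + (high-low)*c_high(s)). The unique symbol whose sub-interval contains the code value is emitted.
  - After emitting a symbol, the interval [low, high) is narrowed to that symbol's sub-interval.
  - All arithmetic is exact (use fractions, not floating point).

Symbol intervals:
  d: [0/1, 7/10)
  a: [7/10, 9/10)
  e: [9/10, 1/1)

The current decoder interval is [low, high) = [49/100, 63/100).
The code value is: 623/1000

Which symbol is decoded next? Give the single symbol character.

Interval width = high − low = 63/100 − 49/100 = 7/50
Scaled code = (code − low) / width = (623/1000 − 49/100) / 7/50 = 19/20
  d: [0/1, 7/10) 
  a: [7/10, 9/10) 
  e: [9/10, 1/1) ← scaled code falls here ✓

Answer: e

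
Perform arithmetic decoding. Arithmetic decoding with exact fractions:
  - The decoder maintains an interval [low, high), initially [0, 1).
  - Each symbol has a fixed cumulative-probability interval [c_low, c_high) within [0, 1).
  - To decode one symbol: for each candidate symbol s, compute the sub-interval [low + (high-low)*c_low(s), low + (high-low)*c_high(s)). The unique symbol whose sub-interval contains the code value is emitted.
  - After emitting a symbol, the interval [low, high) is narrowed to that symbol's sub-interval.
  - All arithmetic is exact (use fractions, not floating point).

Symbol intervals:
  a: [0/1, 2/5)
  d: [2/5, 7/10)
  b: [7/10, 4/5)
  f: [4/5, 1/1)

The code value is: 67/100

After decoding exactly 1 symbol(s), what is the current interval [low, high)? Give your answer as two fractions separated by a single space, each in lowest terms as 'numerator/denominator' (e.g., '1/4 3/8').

Answer: 2/5 7/10

Derivation:
Step 1: interval [0/1, 1/1), width = 1/1 - 0/1 = 1/1
  'a': [0/1 + 1/1*0/1, 0/1 + 1/1*2/5) = [0/1, 2/5)
  'd': [0/1 + 1/1*2/5, 0/1 + 1/1*7/10) = [2/5, 7/10) <- contains code 67/100
  'b': [0/1 + 1/1*7/10, 0/1 + 1/1*4/5) = [7/10, 4/5)
  'f': [0/1 + 1/1*4/5, 0/1 + 1/1*1/1) = [4/5, 1/1)
  emit 'd', narrow to [2/5, 7/10)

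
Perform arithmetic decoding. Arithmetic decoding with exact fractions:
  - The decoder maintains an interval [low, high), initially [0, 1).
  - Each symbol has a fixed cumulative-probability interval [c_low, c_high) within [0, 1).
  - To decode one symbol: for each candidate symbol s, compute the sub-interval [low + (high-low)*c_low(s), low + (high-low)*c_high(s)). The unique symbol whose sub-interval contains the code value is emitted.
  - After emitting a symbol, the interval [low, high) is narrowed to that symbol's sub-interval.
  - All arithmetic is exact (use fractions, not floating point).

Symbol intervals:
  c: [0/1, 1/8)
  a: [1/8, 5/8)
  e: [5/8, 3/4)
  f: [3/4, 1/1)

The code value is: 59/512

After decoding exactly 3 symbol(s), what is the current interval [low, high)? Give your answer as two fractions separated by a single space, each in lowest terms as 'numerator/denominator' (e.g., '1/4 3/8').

Step 1: interval [0/1, 1/1), width = 1/1 - 0/1 = 1/1
  'c': [0/1 + 1/1*0/1, 0/1 + 1/1*1/8) = [0/1, 1/8) <- contains code 59/512
  'a': [0/1 + 1/1*1/8, 0/1 + 1/1*5/8) = [1/8, 5/8)
  'e': [0/1 + 1/1*5/8, 0/1 + 1/1*3/4) = [5/8, 3/4)
  'f': [0/1 + 1/1*3/4, 0/1 + 1/1*1/1) = [3/4, 1/1)
  emit 'c', narrow to [0/1, 1/8)
Step 2: interval [0/1, 1/8), width = 1/8 - 0/1 = 1/8
  'c': [0/1 + 1/8*0/1, 0/1 + 1/8*1/8) = [0/1, 1/64)
  'a': [0/1 + 1/8*1/8, 0/1 + 1/8*5/8) = [1/64, 5/64)
  'e': [0/1 + 1/8*5/8, 0/1 + 1/8*3/4) = [5/64, 3/32)
  'f': [0/1 + 1/8*3/4, 0/1 + 1/8*1/1) = [3/32, 1/8) <- contains code 59/512
  emit 'f', narrow to [3/32, 1/8)
Step 3: interval [3/32, 1/8), width = 1/8 - 3/32 = 1/32
  'c': [3/32 + 1/32*0/1, 3/32 + 1/32*1/8) = [3/32, 25/256)
  'a': [3/32 + 1/32*1/8, 3/32 + 1/32*5/8) = [25/256, 29/256)
  'e': [3/32 + 1/32*5/8, 3/32 + 1/32*3/4) = [29/256, 15/128) <- contains code 59/512
  'f': [3/32 + 1/32*3/4, 3/32 + 1/32*1/1) = [15/128, 1/8)
  emit 'e', narrow to [29/256, 15/128)

Answer: 29/256 15/128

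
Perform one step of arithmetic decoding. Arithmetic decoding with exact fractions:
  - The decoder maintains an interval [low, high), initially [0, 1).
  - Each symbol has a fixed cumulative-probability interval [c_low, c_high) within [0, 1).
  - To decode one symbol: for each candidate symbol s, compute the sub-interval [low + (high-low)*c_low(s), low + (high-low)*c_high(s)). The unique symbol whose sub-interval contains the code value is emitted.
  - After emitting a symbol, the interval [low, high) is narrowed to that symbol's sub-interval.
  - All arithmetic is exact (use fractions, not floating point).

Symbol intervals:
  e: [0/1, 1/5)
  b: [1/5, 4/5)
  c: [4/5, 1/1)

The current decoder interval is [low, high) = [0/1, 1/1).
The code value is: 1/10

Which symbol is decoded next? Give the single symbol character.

Interval width = high − low = 1/1 − 0/1 = 1/1
Scaled code = (code − low) / width = (1/10 − 0/1) / 1/1 = 1/10
  e: [0/1, 1/5) ← scaled code falls here ✓
  b: [1/5, 4/5) 
  c: [4/5, 1/1) 

Answer: e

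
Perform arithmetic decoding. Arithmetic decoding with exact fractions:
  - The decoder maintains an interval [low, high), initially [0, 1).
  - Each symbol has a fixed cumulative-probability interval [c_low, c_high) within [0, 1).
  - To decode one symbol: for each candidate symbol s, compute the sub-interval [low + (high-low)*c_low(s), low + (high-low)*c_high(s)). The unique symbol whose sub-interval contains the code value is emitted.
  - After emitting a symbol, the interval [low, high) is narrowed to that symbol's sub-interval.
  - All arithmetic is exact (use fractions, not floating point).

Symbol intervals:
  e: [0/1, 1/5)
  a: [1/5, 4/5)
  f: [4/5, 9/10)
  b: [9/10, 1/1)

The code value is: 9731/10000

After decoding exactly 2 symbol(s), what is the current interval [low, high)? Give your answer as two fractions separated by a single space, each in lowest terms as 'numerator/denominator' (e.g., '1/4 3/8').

Step 1: interval [0/1, 1/1), width = 1/1 - 0/1 = 1/1
  'e': [0/1 + 1/1*0/1, 0/1 + 1/1*1/5) = [0/1, 1/5)
  'a': [0/1 + 1/1*1/5, 0/1 + 1/1*4/5) = [1/5, 4/5)
  'f': [0/1 + 1/1*4/5, 0/1 + 1/1*9/10) = [4/5, 9/10)
  'b': [0/1 + 1/1*9/10, 0/1 + 1/1*1/1) = [9/10, 1/1) <- contains code 9731/10000
  emit 'b', narrow to [9/10, 1/1)
Step 2: interval [9/10, 1/1), width = 1/1 - 9/10 = 1/10
  'e': [9/10 + 1/10*0/1, 9/10 + 1/10*1/5) = [9/10, 23/25)
  'a': [9/10 + 1/10*1/5, 9/10 + 1/10*4/5) = [23/25, 49/50) <- contains code 9731/10000
  'f': [9/10 + 1/10*4/5, 9/10 + 1/10*9/10) = [49/50, 99/100)
  'b': [9/10 + 1/10*9/10, 9/10 + 1/10*1/1) = [99/100, 1/1)
  emit 'a', narrow to [23/25, 49/50)

Answer: 23/25 49/50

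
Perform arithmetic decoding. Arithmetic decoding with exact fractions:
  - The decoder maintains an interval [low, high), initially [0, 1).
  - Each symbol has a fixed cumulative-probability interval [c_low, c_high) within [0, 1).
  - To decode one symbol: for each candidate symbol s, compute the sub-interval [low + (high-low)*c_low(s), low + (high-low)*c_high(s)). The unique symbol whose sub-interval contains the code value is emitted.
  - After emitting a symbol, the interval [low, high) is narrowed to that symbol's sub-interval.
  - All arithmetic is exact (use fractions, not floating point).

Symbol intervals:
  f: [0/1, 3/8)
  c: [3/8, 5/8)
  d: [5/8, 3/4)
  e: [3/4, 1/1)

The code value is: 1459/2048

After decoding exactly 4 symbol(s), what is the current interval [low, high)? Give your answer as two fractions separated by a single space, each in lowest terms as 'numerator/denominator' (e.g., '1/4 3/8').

Answer: 729/1024 365/512

Derivation:
Step 1: interval [0/1, 1/1), width = 1/1 - 0/1 = 1/1
  'f': [0/1 + 1/1*0/1, 0/1 + 1/1*3/8) = [0/1, 3/8)
  'c': [0/1 + 1/1*3/8, 0/1 + 1/1*5/8) = [3/8, 5/8)
  'd': [0/1 + 1/1*5/8, 0/1 + 1/1*3/4) = [5/8, 3/4) <- contains code 1459/2048
  'e': [0/1 + 1/1*3/4, 0/1 + 1/1*1/1) = [3/4, 1/1)
  emit 'd', narrow to [5/8, 3/4)
Step 2: interval [5/8, 3/4), width = 3/4 - 5/8 = 1/8
  'f': [5/8 + 1/8*0/1, 5/8 + 1/8*3/8) = [5/8, 43/64)
  'c': [5/8 + 1/8*3/8, 5/8 + 1/8*5/8) = [43/64, 45/64)
  'd': [5/8 + 1/8*5/8, 5/8 + 1/8*3/4) = [45/64, 23/32) <- contains code 1459/2048
  'e': [5/8 + 1/8*3/4, 5/8 + 1/8*1/1) = [23/32, 3/4)
  emit 'd', narrow to [45/64, 23/32)
Step 3: interval [45/64, 23/32), width = 23/32 - 45/64 = 1/64
  'f': [45/64 + 1/64*0/1, 45/64 + 1/64*3/8) = [45/64, 363/512)
  'c': [45/64 + 1/64*3/8, 45/64 + 1/64*5/8) = [363/512, 365/512) <- contains code 1459/2048
  'd': [45/64 + 1/64*5/8, 45/64 + 1/64*3/4) = [365/512, 183/256)
  'e': [45/64 + 1/64*3/4, 45/64 + 1/64*1/1) = [183/256, 23/32)
  emit 'c', narrow to [363/512, 365/512)
Step 4: interval [363/512, 365/512), width = 365/512 - 363/512 = 1/256
  'f': [363/512 + 1/256*0/1, 363/512 + 1/256*3/8) = [363/512, 1455/2048)
  'c': [363/512 + 1/256*3/8, 363/512 + 1/256*5/8) = [1455/2048, 1457/2048)
  'd': [363/512 + 1/256*5/8, 363/512 + 1/256*3/4) = [1457/2048, 729/1024)
  'e': [363/512 + 1/256*3/4, 363/512 + 1/256*1/1) = [729/1024, 365/512) <- contains code 1459/2048
  emit 'e', narrow to [729/1024, 365/512)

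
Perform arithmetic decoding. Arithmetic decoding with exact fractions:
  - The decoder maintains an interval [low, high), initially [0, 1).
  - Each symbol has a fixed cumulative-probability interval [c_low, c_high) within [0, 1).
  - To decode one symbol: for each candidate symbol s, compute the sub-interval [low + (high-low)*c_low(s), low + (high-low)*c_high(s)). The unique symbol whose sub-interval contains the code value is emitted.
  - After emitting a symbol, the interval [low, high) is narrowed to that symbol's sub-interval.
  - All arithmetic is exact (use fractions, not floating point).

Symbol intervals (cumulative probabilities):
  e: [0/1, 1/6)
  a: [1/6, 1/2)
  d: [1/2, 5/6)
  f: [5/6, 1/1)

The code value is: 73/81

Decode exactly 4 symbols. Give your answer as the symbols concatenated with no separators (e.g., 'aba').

Step 1: interval [0/1, 1/1), width = 1/1 - 0/1 = 1/1
  'e': [0/1 + 1/1*0/1, 0/1 + 1/1*1/6) = [0/1, 1/6)
  'a': [0/1 + 1/1*1/6, 0/1 + 1/1*1/2) = [1/6, 1/2)
  'd': [0/1 + 1/1*1/2, 0/1 + 1/1*5/6) = [1/2, 5/6)
  'f': [0/1 + 1/1*5/6, 0/1 + 1/1*1/1) = [5/6, 1/1) <- contains code 73/81
  emit 'f', narrow to [5/6, 1/1)
Step 2: interval [5/6, 1/1), width = 1/1 - 5/6 = 1/6
  'e': [5/6 + 1/6*0/1, 5/6 + 1/6*1/6) = [5/6, 31/36)
  'a': [5/6 + 1/6*1/6, 5/6 + 1/6*1/2) = [31/36, 11/12) <- contains code 73/81
  'd': [5/6 + 1/6*1/2, 5/6 + 1/6*5/6) = [11/12, 35/36)
  'f': [5/6 + 1/6*5/6, 5/6 + 1/6*1/1) = [35/36, 1/1)
  emit 'a', narrow to [31/36, 11/12)
Step 3: interval [31/36, 11/12), width = 11/12 - 31/36 = 1/18
  'e': [31/36 + 1/18*0/1, 31/36 + 1/18*1/6) = [31/36, 47/54)
  'a': [31/36 + 1/18*1/6, 31/36 + 1/18*1/2) = [47/54, 8/9)
  'd': [31/36 + 1/18*1/2, 31/36 + 1/18*5/6) = [8/9, 49/54) <- contains code 73/81
  'f': [31/36 + 1/18*5/6, 31/36 + 1/18*1/1) = [49/54, 11/12)
  emit 'd', narrow to [8/9, 49/54)
Step 4: interval [8/9, 49/54), width = 49/54 - 8/9 = 1/54
  'e': [8/9 + 1/54*0/1, 8/9 + 1/54*1/6) = [8/9, 289/324)
  'a': [8/9 + 1/54*1/6, 8/9 + 1/54*1/2) = [289/324, 97/108)
  'd': [8/9 + 1/54*1/2, 8/9 + 1/54*5/6) = [97/108, 293/324) <- contains code 73/81
  'f': [8/9 + 1/54*5/6, 8/9 + 1/54*1/1) = [293/324, 49/54)
  emit 'd', narrow to [97/108, 293/324)

Answer: fadd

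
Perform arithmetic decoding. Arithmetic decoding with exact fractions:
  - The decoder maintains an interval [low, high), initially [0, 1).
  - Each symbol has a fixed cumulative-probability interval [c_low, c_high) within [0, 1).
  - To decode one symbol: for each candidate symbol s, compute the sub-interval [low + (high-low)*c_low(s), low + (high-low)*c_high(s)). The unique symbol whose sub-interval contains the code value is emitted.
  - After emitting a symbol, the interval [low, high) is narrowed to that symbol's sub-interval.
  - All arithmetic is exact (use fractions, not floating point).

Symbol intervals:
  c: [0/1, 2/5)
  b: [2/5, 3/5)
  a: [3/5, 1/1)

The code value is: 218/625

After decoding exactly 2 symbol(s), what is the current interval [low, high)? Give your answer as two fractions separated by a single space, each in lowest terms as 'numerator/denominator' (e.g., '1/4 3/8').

Answer: 6/25 2/5

Derivation:
Step 1: interval [0/1, 1/1), width = 1/1 - 0/1 = 1/1
  'c': [0/1 + 1/1*0/1, 0/1 + 1/1*2/5) = [0/1, 2/5) <- contains code 218/625
  'b': [0/1 + 1/1*2/5, 0/1 + 1/1*3/5) = [2/5, 3/5)
  'a': [0/1 + 1/1*3/5, 0/1 + 1/1*1/1) = [3/5, 1/1)
  emit 'c', narrow to [0/1, 2/5)
Step 2: interval [0/1, 2/5), width = 2/5 - 0/1 = 2/5
  'c': [0/1 + 2/5*0/1, 0/1 + 2/5*2/5) = [0/1, 4/25)
  'b': [0/1 + 2/5*2/5, 0/1 + 2/5*3/5) = [4/25, 6/25)
  'a': [0/1 + 2/5*3/5, 0/1 + 2/5*1/1) = [6/25, 2/5) <- contains code 218/625
  emit 'a', narrow to [6/25, 2/5)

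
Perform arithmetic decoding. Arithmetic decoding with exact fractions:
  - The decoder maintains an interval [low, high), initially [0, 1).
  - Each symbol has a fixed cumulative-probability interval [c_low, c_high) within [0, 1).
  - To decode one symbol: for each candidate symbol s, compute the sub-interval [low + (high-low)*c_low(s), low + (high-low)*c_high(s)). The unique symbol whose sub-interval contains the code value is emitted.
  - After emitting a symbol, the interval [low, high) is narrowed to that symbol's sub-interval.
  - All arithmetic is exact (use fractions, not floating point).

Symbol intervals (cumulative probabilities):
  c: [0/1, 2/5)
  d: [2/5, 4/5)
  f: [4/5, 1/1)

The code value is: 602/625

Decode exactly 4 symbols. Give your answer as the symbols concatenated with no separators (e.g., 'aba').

Answer: ffcc

Derivation:
Step 1: interval [0/1, 1/1), width = 1/1 - 0/1 = 1/1
  'c': [0/1 + 1/1*0/1, 0/1 + 1/1*2/5) = [0/1, 2/5)
  'd': [0/1 + 1/1*2/5, 0/1 + 1/1*4/5) = [2/5, 4/5)
  'f': [0/1 + 1/1*4/5, 0/1 + 1/1*1/1) = [4/5, 1/1) <- contains code 602/625
  emit 'f', narrow to [4/5, 1/1)
Step 2: interval [4/5, 1/1), width = 1/1 - 4/5 = 1/5
  'c': [4/5 + 1/5*0/1, 4/5 + 1/5*2/5) = [4/5, 22/25)
  'd': [4/5 + 1/5*2/5, 4/5 + 1/5*4/5) = [22/25, 24/25)
  'f': [4/5 + 1/5*4/5, 4/5 + 1/5*1/1) = [24/25, 1/1) <- contains code 602/625
  emit 'f', narrow to [24/25, 1/1)
Step 3: interval [24/25, 1/1), width = 1/1 - 24/25 = 1/25
  'c': [24/25 + 1/25*0/1, 24/25 + 1/25*2/5) = [24/25, 122/125) <- contains code 602/625
  'd': [24/25 + 1/25*2/5, 24/25 + 1/25*4/5) = [122/125, 124/125)
  'f': [24/25 + 1/25*4/5, 24/25 + 1/25*1/1) = [124/125, 1/1)
  emit 'c', narrow to [24/25, 122/125)
Step 4: interval [24/25, 122/125), width = 122/125 - 24/25 = 2/125
  'c': [24/25 + 2/125*0/1, 24/25 + 2/125*2/5) = [24/25, 604/625) <- contains code 602/625
  'd': [24/25 + 2/125*2/5, 24/25 + 2/125*4/5) = [604/625, 608/625)
  'f': [24/25 + 2/125*4/5, 24/25 + 2/125*1/1) = [608/625, 122/125)
  emit 'c', narrow to [24/25, 604/625)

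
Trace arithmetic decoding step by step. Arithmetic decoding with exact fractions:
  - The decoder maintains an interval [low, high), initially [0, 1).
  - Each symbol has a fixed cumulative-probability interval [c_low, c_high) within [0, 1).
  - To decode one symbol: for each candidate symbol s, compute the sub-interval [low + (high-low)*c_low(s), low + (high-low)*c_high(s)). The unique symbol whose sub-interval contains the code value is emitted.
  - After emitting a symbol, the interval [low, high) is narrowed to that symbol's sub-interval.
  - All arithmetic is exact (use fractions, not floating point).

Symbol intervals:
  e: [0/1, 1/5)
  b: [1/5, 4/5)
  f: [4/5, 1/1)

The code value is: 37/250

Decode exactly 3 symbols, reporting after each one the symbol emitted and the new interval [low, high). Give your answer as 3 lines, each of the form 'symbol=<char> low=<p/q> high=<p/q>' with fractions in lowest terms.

Step 1: interval [0/1, 1/1), width = 1/1 - 0/1 = 1/1
  'e': [0/1 + 1/1*0/1, 0/1 + 1/1*1/5) = [0/1, 1/5) <- contains code 37/250
  'b': [0/1 + 1/1*1/5, 0/1 + 1/1*4/5) = [1/5, 4/5)
  'f': [0/1 + 1/1*4/5, 0/1 + 1/1*1/1) = [4/5, 1/1)
  emit 'e', narrow to [0/1, 1/5)
Step 2: interval [0/1, 1/5), width = 1/5 - 0/1 = 1/5
  'e': [0/1 + 1/5*0/1, 0/1 + 1/5*1/5) = [0/1, 1/25)
  'b': [0/1 + 1/5*1/5, 0/1 + 1/5*4/5) = [1/25, 4/25) <- contains code 37/250
  'f': [0/1 + 1/5*4/5, 0/1 + 1/5*1/1) = [4/25, 1/5)
  emit 'b', narrow to [1/25, 4/25)
Step 3: interval [1/25, 4/25), width = 4/25 - 1/25 = 3/25
  'e': [1/25 + 3/25*0/1, 1/25 + 3/25*1/5) = [1/25, 8/125)
  'b': [1/25 + 3/25*1/5, 1/25 + 3/25*4/5) = [8/125, 17/125)
  'f': [1/25 + 3/25*4/5, 1/25 + 3/25*1/1) = [17/125, 4/25) <- contains code 37/250
  emit 'f', narrow to [17/125, 4/25)

Answer: symbol=e low=0/1 high=1/5
symbol=b low=1/25 high=4/25
symbol=f low=17/125 high=4/25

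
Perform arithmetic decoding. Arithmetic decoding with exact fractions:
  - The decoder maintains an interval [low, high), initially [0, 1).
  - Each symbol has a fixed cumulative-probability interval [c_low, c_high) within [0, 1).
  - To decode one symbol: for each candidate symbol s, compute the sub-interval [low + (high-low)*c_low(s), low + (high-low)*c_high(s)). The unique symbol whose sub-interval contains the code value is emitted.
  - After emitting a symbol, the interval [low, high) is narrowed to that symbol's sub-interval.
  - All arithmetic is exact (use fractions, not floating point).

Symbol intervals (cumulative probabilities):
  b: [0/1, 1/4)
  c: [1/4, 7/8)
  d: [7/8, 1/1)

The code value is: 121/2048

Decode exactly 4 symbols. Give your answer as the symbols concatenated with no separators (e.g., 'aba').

Step 1: interval [0/1, 1/1), width = 1/1 - 0/1 = 1/1
  'b': [0/1 + 1/1*0/1, 0/1 + 1/1*1/4) = [0/1, 1/4) <- contains code 121/2048
  'c': [0/1 + 1/1*1/4, 0/1 + 1/1*7/8) = [1/4, 7/8)
  'd': [0/1 + 1/1*7/8, 0/1 + 1/1*1/1) = [7/8, 1/1)
  emit 'b', narrow to [0/1, 1/4)
Step 2: interval [0/1, 1/4), width = 1/4 - 0/1 = 1/4
  'b': [0/1 + 1/4*0/1, 0/1 + 1/4*1/4) = [0/1, 1/16) <- contains code 121/2048
  'c': [0/1 + 1/4*1/4, 0/1 + 1/4*7/8) = [1/16, 7/32)
  'd': [0/1 + 1/4*7/8, 0/1 + 1/4*1/1) = [7/32, 1/4)
  emit 'b', narrow to [0/1, 1/16)
Step 3: interval [0/1, 1/16), width = 1/16 - 0/1 = 1/16
  'b': [0/1 + 1/16*0/1, 0/1 + 1/16*1/4) = [0/1, 1/64)
  'c': [0/1 + 1/16*1/4, 0/1 + 1/16*7/8) = [1/64, 7/128)
  'd': [0/1 + 1/16*7/8, 0/1 + 1/16*1/1) = [7/128, 1/16) <- contains code 121/2048
  emit 'd', narrow to [7/128, 1/16)
Step 4: interval [7/128, 1/16), width = 1/16 - 7/128 = 1/128
  'b': [7/128 + 1/128*0/1, 7/128 + 1/128*1/4) = [7/128, 29/512)
  'c': [7/128 + 1/128*1/4, 7/128 + 1/128*7/8) = [29/512, 63/1024) <- contains code 121/2048
  'd': [7/128 + 1/128*7/8, 7/128 + 1/128*1/1) = [63/1024, 1/16)
  emit 'c', narrow to [29/512, 63/1024)

Answer: bbdc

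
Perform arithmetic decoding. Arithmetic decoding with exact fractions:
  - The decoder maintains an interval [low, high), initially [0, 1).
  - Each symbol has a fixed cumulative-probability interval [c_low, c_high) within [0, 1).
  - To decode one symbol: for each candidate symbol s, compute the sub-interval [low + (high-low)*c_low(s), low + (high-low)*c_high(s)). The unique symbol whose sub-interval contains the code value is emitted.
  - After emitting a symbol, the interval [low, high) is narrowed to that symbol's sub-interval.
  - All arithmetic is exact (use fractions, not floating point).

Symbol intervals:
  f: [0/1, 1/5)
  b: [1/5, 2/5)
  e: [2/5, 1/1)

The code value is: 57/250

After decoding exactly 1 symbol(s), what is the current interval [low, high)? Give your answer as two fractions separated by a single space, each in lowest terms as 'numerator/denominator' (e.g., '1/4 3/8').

Answer: 1/5 2/5

Derivation:
Step 1: interval [0/1, 1/1), width = 1/1 - 0/1 = 1/1
  'f': [0/1 + 1/1*0/1, 0/1 + 1/1*1/5) = [0/1, 1/5)
  'b': [0/1 + 1/1*1/5, 0/1 + 1/1*2/5) = [1/5, 2/5) <- contains code 57/250
  'e': [0/1 + 1/1*2/5, 0/1 + 1/1*1/1) = [2/5, 1/1)
  emit 'b', narrow to [1/5, 2/5)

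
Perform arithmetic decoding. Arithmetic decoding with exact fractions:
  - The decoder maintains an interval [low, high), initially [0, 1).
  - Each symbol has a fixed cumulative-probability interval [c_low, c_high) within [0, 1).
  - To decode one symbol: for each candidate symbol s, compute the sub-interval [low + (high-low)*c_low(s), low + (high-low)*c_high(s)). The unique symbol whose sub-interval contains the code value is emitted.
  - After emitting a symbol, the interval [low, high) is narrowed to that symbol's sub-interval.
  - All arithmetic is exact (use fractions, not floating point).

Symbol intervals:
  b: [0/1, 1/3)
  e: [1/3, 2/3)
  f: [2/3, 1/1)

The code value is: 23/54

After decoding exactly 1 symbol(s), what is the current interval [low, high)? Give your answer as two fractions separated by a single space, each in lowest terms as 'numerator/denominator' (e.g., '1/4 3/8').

Answer: 1/3 2/3

Derivation:
Step 1: interval [0/1, 1/1), width = 1/1 - 0/1 = 1/1
  'b': [0/1 + 1/1*0/1, 0/1 + 1/1*1/3) = [0/1, 1/3)
  'e': [0/1 + 1/1*1/3, 0/1 + 1/1*2/3) = [1/3, 2/3) <- contains code 23/54
  'f': [0/1 + 1/1*2/3, 0/1 + 1/1*1/1) = [2/3, 1/1)
  emit 'e', narrow to [1/3, 2/3)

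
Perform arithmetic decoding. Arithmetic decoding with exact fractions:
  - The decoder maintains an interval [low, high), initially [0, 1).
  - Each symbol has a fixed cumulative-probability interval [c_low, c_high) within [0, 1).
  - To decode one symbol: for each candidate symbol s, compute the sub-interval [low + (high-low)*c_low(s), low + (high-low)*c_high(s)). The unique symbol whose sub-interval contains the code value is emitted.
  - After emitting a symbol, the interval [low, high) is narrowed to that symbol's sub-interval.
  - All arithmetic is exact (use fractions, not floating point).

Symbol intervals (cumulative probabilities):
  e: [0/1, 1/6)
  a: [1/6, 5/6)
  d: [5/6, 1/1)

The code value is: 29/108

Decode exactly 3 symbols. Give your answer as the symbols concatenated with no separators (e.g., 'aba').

Step 1: interval [0/1, 1/1), width = 1/1 - 0/1 = 1/1
  'e': [0/1 + 1/1*0/1, 0/1 + 1/1*1/6) = [0/1, 1/6)
  'a': [0/1 + 1/1*1/6, 0/1 + 1/1*5/6) = [1/6, 5/6) <- contains code 29/108
  'd': [0/1 + 1/1*5/6, 0/1 + 1/1*1/1) = [5/6, 1/1)
  emit 'a', narrow to [1/6, 5/6)
Step 2: interval [1/6, 5/6), width = 5/6 - 1/6 = 2/3
  'e': [1/6 + 2/3*0/1, 1/6 + 2/3*1/6) = [1/6, 5/18) <- contains code 29/108
  'a': [1/6 + 2/3*1/6, 1/6 + 2/3*5/6) = [5/18, 13/18)
  'd': [1/6 + 2/3*5/6, 1/6 + 2/3*1/1) = [13/18, 5/6)
  emit 'e', narrow to [1/6, 5/18)
Step 3: interval [1/6, 5/18), width = 5/18 - 1/6 = 1/9
  'e': [1/6 + 1/9*0/1, 1/6 + 1/9*1/6) = [1/6, 5/27)
  'a': [1/6 + 1/9*1/6, 1/6 + 1/9*5/6) = [5/27, 7/27)
  'd': [1/6 + 1/9*5/6, 1/6 + 1/9*1/1) = [7/27, 5/18) <- contains code 29/108
  emit 'd', narrow to [7/27, 5/18)

Answer: aed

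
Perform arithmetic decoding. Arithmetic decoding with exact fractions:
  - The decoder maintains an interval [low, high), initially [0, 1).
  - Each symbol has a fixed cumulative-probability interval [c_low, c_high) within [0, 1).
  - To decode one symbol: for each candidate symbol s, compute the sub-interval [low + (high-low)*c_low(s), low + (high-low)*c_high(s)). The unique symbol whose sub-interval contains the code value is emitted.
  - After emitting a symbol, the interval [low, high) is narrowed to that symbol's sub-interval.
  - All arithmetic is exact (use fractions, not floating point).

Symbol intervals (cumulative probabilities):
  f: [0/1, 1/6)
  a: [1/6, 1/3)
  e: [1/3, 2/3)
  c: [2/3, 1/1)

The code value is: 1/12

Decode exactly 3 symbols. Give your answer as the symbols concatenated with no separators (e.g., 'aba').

Step 1: interval [0/1, 1/1), width = 1/1 - 0/1 = 1/1
  'f': [0/1 + 1/1*0/1, 0/1 + 1/1*1/6) = [0/1, 1/6) <- contains code 1/12
  'a': [0/1 + 1/1*1/6, 0/1 + 1/1*1/3) = [1/6, 1/3)
  'e': [0/1 + 1/1*1/3, 0/1 + 1/1*2/3) = [1/3, 2/3)
  'c': [0/1 + 1/1*2/3, 0/1 + 1/1*1/1) = [2/3, 1/1)
  emit 'f', narrow to [0/1, 1/6)
Step 2: interval [0/1, 1/6), width = 1/6 - 0/1 = 1/6
  'f': [0/1 + 1/6*0/1, 0/1 + 1/6*1/6) = [0/1, 1/36)
  'a': [0/1 + 1/6*1/6, 0/1 + 1/6*1/3) = [1/36, 1/18)
  'e': [0/1 + 1/6*1/3, 0/1 + 1/6*2/3) = [1/18, 1/9) <- contains code 1/12
  'c': [0/1 + 1/6*2/3, 0/1 + 1/6*1/1) = [1/9, 1/6)
  emit 'e', narrow to [1/18, 1/9)
Step 3: interval [1/18, 1/9), width = 1/9 - 1/18 = 1/18
  'f': [1/18 + 1/18*0/1, 1/18 + 1/18*1/6) = [1/18, 7/108)
  'a': [1/18 + 1/18*1/6, 1/18 + 1/18*1/3) = [7/108, 2/27)
  'e': [1/18 + 1/18*1/3, 1/18 + 1/18*2/3) = [2/27, 5/54) <- contains code 1/12
  'c': [1/18 + 1/18*2/3, 1/18 + 1/18*1/1) = [5/54, 1/9)
  emit 'e', narrow to [2/27, 5/54)

Answer: fee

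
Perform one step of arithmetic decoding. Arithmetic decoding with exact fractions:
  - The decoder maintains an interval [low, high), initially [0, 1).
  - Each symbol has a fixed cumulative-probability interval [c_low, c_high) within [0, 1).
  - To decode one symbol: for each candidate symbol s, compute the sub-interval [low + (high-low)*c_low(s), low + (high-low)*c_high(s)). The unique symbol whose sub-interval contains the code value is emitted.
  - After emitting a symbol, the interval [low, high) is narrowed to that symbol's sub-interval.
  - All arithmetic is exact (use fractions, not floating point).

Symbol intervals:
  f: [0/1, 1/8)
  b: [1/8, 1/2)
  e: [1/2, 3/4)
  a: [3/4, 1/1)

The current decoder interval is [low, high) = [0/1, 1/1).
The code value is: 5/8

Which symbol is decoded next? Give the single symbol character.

Answer: e

Derivation:
Interval width = high − low = 1/1 − 0/1 = 1/1
Scaled code = (code − low) / width = (5/8 − 0/1) / 1/1 = 5/8
  f: [0/1, 1/8) 
  b: [1/8, 1/2) 
  e: [1/2, 3/4) ← scaled code falls here ✓
  a: [3/4, 1/1) 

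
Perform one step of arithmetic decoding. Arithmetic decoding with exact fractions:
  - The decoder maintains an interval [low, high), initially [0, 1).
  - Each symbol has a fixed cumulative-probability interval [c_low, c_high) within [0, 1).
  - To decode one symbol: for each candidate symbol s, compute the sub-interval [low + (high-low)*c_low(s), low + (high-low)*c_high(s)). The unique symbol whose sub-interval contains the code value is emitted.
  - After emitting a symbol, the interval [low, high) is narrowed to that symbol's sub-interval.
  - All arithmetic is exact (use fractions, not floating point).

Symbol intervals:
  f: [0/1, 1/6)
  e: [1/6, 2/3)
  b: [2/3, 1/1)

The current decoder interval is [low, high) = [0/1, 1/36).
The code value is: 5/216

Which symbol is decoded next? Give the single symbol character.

Interval width = high − low = 1/36 − 0/1 = 1/36
Scaled code = (code − low) / width = (5/216 − 0/1) / 1/36 = 5/6
  f: [0/1, 1/6) 
  e: [1/6, 2/3) 
  b: [2/3, 1/1) ← scaled code falls here ✓

Answer: b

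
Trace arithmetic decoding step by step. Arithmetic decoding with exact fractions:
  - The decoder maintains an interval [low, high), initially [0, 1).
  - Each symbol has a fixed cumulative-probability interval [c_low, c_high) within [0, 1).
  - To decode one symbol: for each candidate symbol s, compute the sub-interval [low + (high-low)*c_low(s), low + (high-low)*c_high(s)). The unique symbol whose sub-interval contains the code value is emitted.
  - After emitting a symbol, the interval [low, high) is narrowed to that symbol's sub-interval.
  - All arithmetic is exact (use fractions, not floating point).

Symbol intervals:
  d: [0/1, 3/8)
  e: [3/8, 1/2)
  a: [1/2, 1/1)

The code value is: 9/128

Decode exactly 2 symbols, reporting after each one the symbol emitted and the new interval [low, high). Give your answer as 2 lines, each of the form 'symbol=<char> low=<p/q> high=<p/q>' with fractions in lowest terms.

Step 1: interval [0/1, 1/1), width = 1/1 - 0/1 = 1/1
  'd': [0/1 + 1/1*0/1, 0/1 + 1/1*3/8) = [0/1, 3/8) <- contains code 9/128
  'e': [0/1 + 1/1*3/8, 0/1 + 1/1*1/2) = [3/8, 1/2)
  'a': [0/1 + 1/1*1/2, 0/1 + 1/1*1/1) = [1/2, 1/1)
  emit 'd', narrow to [0/1, 3/8)
Step 2: interval [0/1, 3/8), width = 3/8 - 0/1 = 3/8
  'd': [0/1 + 3/8*0/1, 0/1 + 3/8*3/8) = [0/1, 9/64) <- contains code 9/128
  'e': [0/1 + 3/8*3/8, 0/1 + 3/8*1/2) = [9/64, 3/16)
  'a': [0/1 + 3/8*1/2, 0/1 + 3/8*1/1) = [3/16, 3/8)
  emit 'd', narrow to [0/1, 9/64)

Answer: symbol=d low=0/1 high=3/8
symbol=d low=0/1 high=9/64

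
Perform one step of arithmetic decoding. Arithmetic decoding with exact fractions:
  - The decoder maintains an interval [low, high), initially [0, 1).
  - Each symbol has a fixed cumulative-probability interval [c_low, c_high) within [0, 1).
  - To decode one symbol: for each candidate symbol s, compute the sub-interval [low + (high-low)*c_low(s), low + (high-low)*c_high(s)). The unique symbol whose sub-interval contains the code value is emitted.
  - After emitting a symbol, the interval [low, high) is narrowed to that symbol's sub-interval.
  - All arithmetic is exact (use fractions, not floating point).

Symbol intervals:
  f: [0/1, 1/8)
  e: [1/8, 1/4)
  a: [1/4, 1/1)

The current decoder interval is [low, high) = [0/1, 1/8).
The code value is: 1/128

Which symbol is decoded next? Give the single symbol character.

Interval width = high − low = 1/8 − 0/1 = 1/8
Scaled code = (code − low) / width = (1/128 − 0/1) / 1/8 = 1/16
  f: [0/1, 1/8) ← scaled code falls here ✓
  e: [1/8, 1/4) 
  a: [1/4, 1/1) 

Answer: f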